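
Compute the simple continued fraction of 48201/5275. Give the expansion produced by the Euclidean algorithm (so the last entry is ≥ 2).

[9; 7, 3, 1, 3, 5, 9]

48201 = 9*5275 + 726
5275 = 7*726 + 193
726 = 3*193 + 147
193 = 1*147 + 46
147 = 3*46 + 9
46 = 5*9 + 1
9 = 9*1 + 0  (stop)
So 48201/5275 = [9; 7, 3, 1, 3, 5, 9].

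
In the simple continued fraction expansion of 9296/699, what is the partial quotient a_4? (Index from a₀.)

9

9296 = 13·699 + 209   →  a_0 = 13
699 = 3·209 + 72   →  a_1 = 3
209 = 2·72 + 65   →  a_2 = 2
72 = 1·65 + 7   →  a_3 = 1
65 = 9·7 + 2   →  a_4 = 9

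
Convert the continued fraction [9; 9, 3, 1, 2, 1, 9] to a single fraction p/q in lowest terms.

12323/1353

Fold from the inside: start with 9/1.
  1 + 1/9 = 10/9
  2 + 9/10 = 29/10
  1 + 10/29 = 39/29
  3 + 29/39 = 146/39
  9 + 39/146 = 1353/146
  9 + 146/1353 = 12323/1353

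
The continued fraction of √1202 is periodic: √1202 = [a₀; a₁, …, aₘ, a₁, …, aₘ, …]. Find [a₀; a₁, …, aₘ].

a₀ = ⌊√1202⌋ = 34.

[34; 1, 2, 34, 2, 1, 68]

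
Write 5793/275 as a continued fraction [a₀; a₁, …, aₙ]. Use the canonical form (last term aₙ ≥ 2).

5793 = 21·275 + 18
275 = 15·18 + 5
18 = 3·5 + 3
5 = 1·3 + 2
3 = 1·2 + 1
2 = 2·1 + 0  (stop)
So 5793/275 = [21; 15, 3, 1, 1, 2].

[21; 15, 3, 1, 1, 2]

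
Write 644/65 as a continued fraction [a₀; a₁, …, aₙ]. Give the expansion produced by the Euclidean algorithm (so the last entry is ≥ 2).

644 = 9*65 + 59
65 = 1*59 + 6
59 = 9*6 + 5
6 = 1*5 + 1
5 = 5*1 + 0  (stop)
So 644/65 = [9; 1, 9, 1, 5].

[9; 1, 9, 1, 5]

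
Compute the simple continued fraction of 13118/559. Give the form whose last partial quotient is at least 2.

13118 = 23·559 + 261
559 = 2·261 + 37
261 = 7·37 + 2
37 = 18·2 + 1
2 = 2·1 + 0  (stop)
So 13118/559 = [23; 2, 7, 18, 2].

[23; 2, 7, 18, 2]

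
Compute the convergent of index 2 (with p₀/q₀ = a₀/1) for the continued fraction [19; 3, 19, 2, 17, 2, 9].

1121/58

Using pₖ = aₖpₖ₋₁ + pₖ₋₂, qₖ = aₖqₖ₋₁ + qₖ₋₂ (with p₋₁=1, p₋₂=0, q₋₁=0, q₋₂=1):
  k=0: a=19, p=19, q=1
  k=1: a=3, p=58, q=3
  k=2: a=19, p=1121, q=58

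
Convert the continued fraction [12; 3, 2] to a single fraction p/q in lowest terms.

Fold from the inside: start with 2/1.
  3 + 1/2 = 7/2
  12 + 2/7 = 86/7

86/7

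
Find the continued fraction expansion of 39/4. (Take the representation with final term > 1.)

[9; 1, 3]

39 = 9*4 + 3
4 = 1*3 + 1
3 = 3*1 + 0  (stop)
So 39/4 = [9; 1, 3].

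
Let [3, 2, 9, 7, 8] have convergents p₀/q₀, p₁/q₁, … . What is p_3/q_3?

469/135

Using pₖ = aₖpₖ₋₁ + pₖ₋₂, qₖ = aₖqₖ₋₁ + qₖ₋₂ (with p₋₁=1, p₋₂=0, q₋₁=0, q₋₂=1):
  k=0: a=3, p=3, q=1
  k=1: a=2, p=7, q=2
  k=2: a=9, p=66, q=19
  k=3: a=7, p=469, q=135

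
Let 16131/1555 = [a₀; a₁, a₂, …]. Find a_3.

2

16131 = 10·1555 + 581   →  a_0 = 10
1555 = 2·581 + 393   →  a_1 = 2
581 = 1·393 + 188   →  a_2 = 1
393 = 2·188 + 17   →  a_3 = 2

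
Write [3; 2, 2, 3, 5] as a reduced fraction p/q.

307/90

Fold from the inside: start with 5/1.
  3 + 1/5 = 16/5
  2 + 5/16 = 37/16
  2 + 16/37 = 90/37
  3 + 37/90 = 307/90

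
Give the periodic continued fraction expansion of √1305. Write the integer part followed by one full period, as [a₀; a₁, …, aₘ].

a₀ = ⌊√1305⌋ = 36.

[36; 8, 72]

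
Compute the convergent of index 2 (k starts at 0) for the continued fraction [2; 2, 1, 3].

7/3

Using pₖ = aₖpₖ₋₁ + pₖ₋₂, qₖ = aₖqₖ₋₁ + qₖ₋₂ (with p₋₁=1, p₋₂=0, q₋₁=0, q₋₂=1):
  k=0: a=2, p=2, q=1
  k=1: a=2, p=5, q=2
  k=2: a=1, p=7, q=3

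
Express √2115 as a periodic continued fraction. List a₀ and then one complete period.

[45; 1, 90]

a₀ = ⌊√2115⌋ = 45.
With m₀=0, d₀=1 and mₖ₊₁ = dₖaₖ − mₖ, dₖ₊₁ = (n − mₖ₊₁²)/dₖ, aₖ₊₁ = ⌊(a₀+mₖ₊₁)/dₖ₊₁⌋:
  k=1: m=45, d=90, a=1
  k=2: m=45, d=1, a=90
d=1 and a=2a₀=90 at k=2, so the next step gives (m, d) = (45, 90) again — its k=1 value — and the period has length 2.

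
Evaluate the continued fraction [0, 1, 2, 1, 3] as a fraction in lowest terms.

Using pₖ = aₖpₖ₋₁ + pₖ₋₂ and qₖ = aₖqₖ₋₁ + qₖ₋₂:
  k=0: a=0, p=0, q=1
  k=1: a=1, p=1, q=1
  k=2: a=2, p=2, q=3
  k=3: a=1, p=3, q=4
  k=4: a=3, p=11, q=15

11/15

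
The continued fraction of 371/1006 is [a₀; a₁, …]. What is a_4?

371 = 0·1006 + 371   →  a_0 = 0
1006 = 2·371 + 264   →  a_1 = 2
371 = 1·264 + 107   →  a_2 = 1
264 = 2·107 + 50   →  a_3 = 2
107 = 2·50 + 7   →  a_4 = 2

2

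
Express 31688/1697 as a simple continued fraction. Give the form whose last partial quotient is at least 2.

31688 = 18×1697 + 1142
1697 = 1×1142 + 555
1142 = 2×555 + 32
555 = 17×32 + 11
32 = 2×11 + 10
11 = 1×10 + 1
10 = 10×1 + 0  (stop)
So 31688/1697 = [18; 1, 2, 17, 2, 1, 10].

[18; 1, 2, 17, 2, 1, 10]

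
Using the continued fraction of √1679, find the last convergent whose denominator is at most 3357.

136039/3320

√1679 = [40; 1, 39, 1, 80, …] (period length 4).
Convergents:
  p_0/q_0 = 40/1
  p_1/q_1 = 41/1
  p_2/q_2 = 1639/40
  p_3/q_3 = 1680/41
  p_4/q_4 = 136039/3320
  p_5/q_5 = 137719/3361
q_4 = 3320 ≤ 3357 < 3361 = q_5, so the answer is 136039/3320.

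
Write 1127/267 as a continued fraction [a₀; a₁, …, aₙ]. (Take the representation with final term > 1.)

1127 = 4*267 + 59
267 = 4*59 + 31
59 = 1*31 + 28
31 = 1*28 + 3
28 = 9*3 + 1
3 = 3*1 + 0  (stop)
So 1127/267 = [4; 4, 1, 1, 9, 3].

[4; 4, 1, 1, 9, 3]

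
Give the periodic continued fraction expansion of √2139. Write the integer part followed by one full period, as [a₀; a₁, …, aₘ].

[46; 4, 92]

a₀ = ⌊√2139⌋ = 46.
With m₀=0, d₀=1 and mₖ₊₁ = dₖaₖ − mₖ, dₖ₊₁ = (n − mₖ₊₁²)/dₖ, aₖ₊₁ = ⌊(a₀+mₖ₊₁)/dₖ₊₁⌋:
  k=1: m=46, d=23, a=4
  k=2: m=46, d=1, a=92
d=1 and a=2a₀=92 at k=2, so the next step gives (m, d) = (46, 23) again — its k=1 value — and the period has length 2.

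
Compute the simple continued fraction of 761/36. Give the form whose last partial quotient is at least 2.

761 = 21×36 + 5
36 = 7×5 + 1
5 = 5×1 + 0  (stop)
So 761/36 = [21; 7, 5].

[21; 7, 5]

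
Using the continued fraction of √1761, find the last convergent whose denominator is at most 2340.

√1761 = [41; 1, 26, 1, 82, …] (period length 4).
Convergents:
  p_0/q_0 = 41/1
  p_1/q_1 = 42/1
  p_2/q_2 = 1133/27
  p_3/q_3 = 1175/28
  p_4/q_4 = 97483/2323
  p_5/q_5 = 98658/2351
q_4 = 2323 ≤ 2340 < 2351 = q_5, so the answer is 97483/2323.

97483/2323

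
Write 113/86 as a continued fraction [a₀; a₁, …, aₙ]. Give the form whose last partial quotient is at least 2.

113 = 1·86 + 27
86 = 3·27 + 5
27 = 5·5 + 2
5 = 2·2 + 1
2 = 2·1 + 0  (stop)
So 113/86 = [1; 3, 5, 2, 2].

[1; 3, 5, 2, 2]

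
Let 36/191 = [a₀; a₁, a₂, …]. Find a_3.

36 = 0·191 + 36   →  a_0 = 0
191 = 5·36 + 11   →  a_1 = 5
36 = 3·11 + 3   →  a_2 = 3
11 = 3·3 + 2   →  a_3 = 3

3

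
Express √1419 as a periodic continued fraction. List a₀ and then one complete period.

a₀ = ⌊√1419⌋ = 37.
With m₀=0, d₀=1 and mₖ₊₁ = dₖaₖ − mₖ, dₖ₊₁ = (n − mₖ₊₁²)/dₖ, aₖ₊₁ = ⌊(a₀+mₖ₊₁)/dₖ₊₁⌋:
  k=1: m=37, d=50, a=1
  k=2: m=13, d=25, a=2
  k=3: m=37, d=2, a=37
  k=4: m=37, d=25, a=2
  k=5: m=13, d=50, a=1
  k=6: m=37, d=1, a=74
d=1 and a=2a₀=74 at k=6, so the next step gives (m, d) = (37, 50) again — its k=1 value — and the period has length 6.

[37; 1, 2, 37, 2, 1, 74]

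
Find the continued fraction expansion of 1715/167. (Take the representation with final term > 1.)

1715 = 10*167 + 45
167 = 3*45 + 32
45 = 1*32 + 13
32 = 2*13 + 6
13 = 2*6 + 1
6 = 6*1 + 0  (stop)
So 1715/167 = [10; 3, 1, 2, 2, 6].

[10; 3, 1, 2, 2, 6]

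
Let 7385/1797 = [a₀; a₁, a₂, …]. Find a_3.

7385 = 4·1797 + 197   →  a_0 = 4
1797 = 9·197 + 24   →  a_1 = 9
197 = 8·24 + 5   →  a_2 = 8
24 = 4·5 + 4   →  a_3 = 4

4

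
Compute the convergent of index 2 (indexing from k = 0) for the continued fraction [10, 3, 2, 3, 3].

Using pₖ = aₖpₖ₋₁ + pₖ₋₂, qₖ = aₖqₖ₋₁ + qₖ₋₂ (with p₋₁=1, p₋₂=0, q₋₁=0, q₋₂=1):
  k=0: a=10, p=10, q=1
  k=1: a=3, p=31, q=3
  k=2: a=2, p=72, q=7

72/7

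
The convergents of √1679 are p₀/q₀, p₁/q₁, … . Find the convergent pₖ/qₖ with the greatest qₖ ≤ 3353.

136039/3320

√1679 = [40; 1, 39, 1, 80, …] (period length 4).
Convergents:
  p_0/q_0 = 40/1
  p_1/q_1 = 41/1
  p_2/q_2 = 1639/40
  p_3/q_3 = 1680/41
  p_4/q_4 = 136039/3320
  p_5/q_5 = 137719/3361
q_4 = 3320 ≤ 3353 < 3361 = q_5, so the answer is 136039/3320.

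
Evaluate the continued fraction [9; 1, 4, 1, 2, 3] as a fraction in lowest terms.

Fold from the inside: start with 3/1.
  2 + 1/3 = 7/3
  1 + 3/7 = 10/7
  4 + 7/10 = 47/10
  1 + 10/47 = 57/47
  9 + 47/57 = 560/57

560/57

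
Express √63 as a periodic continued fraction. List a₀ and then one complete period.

a₀ = ⌊√63⌋ = 7.
With m₀=0, d₀=1 and mₖ₊₁ = dₖaₖ − mₖ, dₖ₊₁ = (n − mₖ₊₁²)/dₖ, aₖ₊₁ = ⌊(a₀+mₖ₊₁)/dₖ₊₁⌋:
  k=1: m=7, d=14, a=1
  k=2: m=7, d=1, a=14
d=1 and a=2a₀=14 at k=2, so the next step gives (m, d) = (7, 14) again — its k=1 value — and the period has length 2.

[7; 1, 14]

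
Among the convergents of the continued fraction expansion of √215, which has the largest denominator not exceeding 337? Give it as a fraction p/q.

√215 = [14; 1, 1, 1, 28, …] (period length 4).
Convergents:
  p_0/q_0 = 14/1
  p_1/q_1 = 15/1
  p_2/q_2 = 29/2
  p_3/q_3 = 44/3
  p_4/q_4 = 1261/86
  p_5/q_5 = 1305/89
  p_6/q_6 = 2566/175
  p_7/q_7 = 3871/264
  p_8/q_8 = 110954/7567
q_7 = 264 ≤ 337 < 7567 = q_8, so the answer is 3871/264.

3871/264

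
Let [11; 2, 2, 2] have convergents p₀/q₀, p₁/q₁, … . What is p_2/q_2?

57/5

Using pₖ = aₖpₖ₋₁ + pₖ₋₂, qₖ = aₖqₖ₋₁ + qₖ₋₂ (with p₋₁=1, p₋₂=0, q₋₁=0, q₋₂=1):
  k=0: a=11, p=11, q=1
  k=1: a=2, p=23, q=2
  k=2: a=2, p=57, q=5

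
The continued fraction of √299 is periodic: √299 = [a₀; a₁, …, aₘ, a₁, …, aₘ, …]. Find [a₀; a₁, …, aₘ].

a₀ = ⌊√299⌋ = 17.
With m₀=0, d₀=1 and mₖ₊₁ = dₖaₖ − mₖ, dₖ₊₁ = (n − mₖ₊₁²)/dₖ, aₖ₊₁ = ⌊(a₀+mₖ₊₁)/dₖ₊₁⌋:
  k=1: m=17, d=10, a=3
  k=2: m=13, d=13, a=2
  k=3: m=13, d=10, a=3
  k=4: m=17, d=1, a=34
d=1 and a=2a₀=34 at k=4, so the next step gives (m, d) = (17, 10) again — its k=1 value — and the period has length 4.

[17; 3, 2, 3, 34]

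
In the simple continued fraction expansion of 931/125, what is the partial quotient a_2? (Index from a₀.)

4

931 = 7·125 + 56   →  a_0 = 7
125 = 2·56 + 13   →  a_1 = 2
56 = 4·13 + 4   →  a_2 = 4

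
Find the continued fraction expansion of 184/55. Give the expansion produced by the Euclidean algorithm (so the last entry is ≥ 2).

184 = 3·55 + 19
55 = 2·19 + 17
19 = 1·17 + 2
17 = 8·2 + 1
2 = 2·1 + 0  (stop)
So 184/55 = [3; 2, 1, 8, 2].

[3; 2, 1, 8, 2]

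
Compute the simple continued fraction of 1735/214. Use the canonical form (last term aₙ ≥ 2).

[8; 9, 3, 3, 2]

1735 = 8·214 + 23
214 = 9·23 + 7
23 = 3·7 + 2
7 = 3·2 + 1
2 = 2·1 + 0  (stop)
So 1735/214 = [8; 9, 3, 3, 2].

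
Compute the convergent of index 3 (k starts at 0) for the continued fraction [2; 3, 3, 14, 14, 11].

Using pₖ = aₖpₖ₋₁ + pₖ₋₂, qₖ = aₖqₖ₋₁ + qₖ₋₂ (with p₋₁=1, p₋₂=0, q₋₁=0, q₋₂=1):
  k=0: a=2, p=2, q=1
  k=1: a=3, p=7, q=3
  k=2: a=3, p=23, q=10
  k=3: a=14, p=329, q=143

329/143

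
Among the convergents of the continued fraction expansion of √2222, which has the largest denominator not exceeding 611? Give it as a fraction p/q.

√2222 = [47; 7, 4, 7, 94, …] (period length 4).
Convergents:
  p_0/q_0 = 47/1
  p_1/q_1 = 330/7
  p_2/q_2 = 1367/29
  p_3/q_3 = 9899/210
  p_4/q_4 = 931873/19769
q_3 = 210 ≤ 611 < 19769 = q_4, so the answer is 9899/210.

9899/210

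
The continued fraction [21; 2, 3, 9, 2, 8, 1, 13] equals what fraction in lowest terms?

Fold from the inside: start with 13/1.
  1 + 1/13 = 14/13
  8 + 13/14 = 125/14
  2 + 14/125 = 264/125
  9 + 125/264 = 2501/264
  3 + 264/2501 = 7767/2501
  2 + 2501/7767 = 18035/7767
  21 + 7767/18035 = 386502/18035

386502/18035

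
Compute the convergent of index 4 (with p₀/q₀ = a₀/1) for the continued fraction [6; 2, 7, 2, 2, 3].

511/79

Using pₖ = aₖpₖ₋₁ + pₖ₋₂, qₖ = aₖqₖ₋₁ + qₖ₋₂ (with p₋₁=1, p₋₂=0, q₋₁=0, q₋₂=1):
  k=0: a=6, p=6, q=1
  k=1: a=2, p=13, q=2
  k=2: a=7, p=97, q=15
  k=3: a=2, p=207, q=32
  k=4: a=2, p=511, q=79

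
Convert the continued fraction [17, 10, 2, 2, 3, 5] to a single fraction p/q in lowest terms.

16019/937

Using pₖ = aₖpₖ₋₁ + pₖ₋₂ and qₖ = aₖqₖ₋₁ + qₖ₋₂:
  k=0: a=17, p=17, q=1
  k=1: a=10, p=171, q=10
  k=2: a=2, p=359, q=21
  k=3: a=2, p=889, q=52
  k=4: a=3, p=3026, q=177
  k=5: a=5, p=16019, q=937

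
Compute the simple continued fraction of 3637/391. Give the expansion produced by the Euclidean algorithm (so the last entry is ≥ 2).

3637 = 9*391 + 118
391 = 3*118 + 37
118 = 3*37 + 7
37 = 5*7 + 2
7 = 3*2 + 1
2 = 2*1 + 0  (stop)
So 3637/391 = [9; 3, 3, 5, 3, 2].

[9; 3, 3, 5, 3, 2]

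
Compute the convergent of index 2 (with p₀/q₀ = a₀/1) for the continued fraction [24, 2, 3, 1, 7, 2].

Using pₖ = aₖpₖ₋₁ + pₖ₋₂, qₖ = aₖqₖ₋₁ + qₖ₋₂ (with p₋₁=1, p₋₂=0, q₋₁=0, q₋₂=1):
  k=0: a=24, p=24, q=1
  k=1: a=2, p=49, q=2
  k=2: a=3, p=171, q=7

171/7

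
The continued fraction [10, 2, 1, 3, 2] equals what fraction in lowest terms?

Fold from the inside: start with 2/1.
  3 + 1/2 = 7/2
  1 + 2/7 = 9/7
  2 + 7/9 = 25/9
  10 + 9/25 = 259/25

259/25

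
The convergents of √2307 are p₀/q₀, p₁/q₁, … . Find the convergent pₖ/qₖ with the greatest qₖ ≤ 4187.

√2307 = [48; 32, 96, …] (period length 2).
Convergents:
  p_0/q_0 = 48/1
  p_1/q_1 = 1537/32
  p_2/q_2 = 147600/3073
  p_3/q_3 = 4724737/98368
q_2 = 3073 ≤ 4187 < 98368 = q_3, so the answer is 147600/3073.

147600/3073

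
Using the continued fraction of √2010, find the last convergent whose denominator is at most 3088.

120556/2689

√2010 = [44; 1, 4, 1, 88, …] (period length 4).
Convergents:
  p_0/q_0 = 44/1
  p_1/q_1 = 45/1
  p_2/q_2 = 224/5
  p_3/q_3 = 269/6
  p_4/q_4 = 23896/533
  p_5/q_5 = 24165/539
  p_6/q_6 = 120556/2689
  p_7/q_7 = 144721/3228
q_6 = 2689 ≤ 3088 < 3228 = q_7, so the answer is 120556/2689.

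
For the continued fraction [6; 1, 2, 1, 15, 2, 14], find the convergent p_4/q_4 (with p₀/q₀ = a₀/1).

425/63

Using pₖ = aₖpₖ₋₁ + pₖ₋₂, qₖ = aₖqₖ₋₁ + qₖ₋₂ (with p₋₁=1, p₋₂=0, q₋₁=0, q₋₂=1):
  k=0: a=6, p=6, q=1
  k=1: a=1, p=7, q=1
  k=2: a=2, p=20, q=3
  k=3: a=1, p=27, q=4
  k=4: a=15, p=425, q=63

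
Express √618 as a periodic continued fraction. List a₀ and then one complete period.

a₀ = ⌊√618⌋ = 24.
With m₀=0, d₀=1 and mₖ₊₁ = dₖaₖ − mₖ, dₖ₊₁ = (n − mₖ₊₁²)/dₖ, aₖ₊₁ = ⌊(a₀+mₖ₊₁)/dₖ₊₁⌋:
  k=1: m=24, d=42, a=1
  k=2: m=18, d=7, a=6
  k=3: m=24, d=6, a=8
  k=4: m=24, d=7, a=6
  k=5: m=18, d=42, a=1
  k=6: m=24, d=1, a=48
d=1 and a=2a₀=48 at k=6, so the next step gives (m, d) = (24, 42) again — its k=1 value — and the period has length 6.

[24; 1, 6, 8, 6, 1, 48]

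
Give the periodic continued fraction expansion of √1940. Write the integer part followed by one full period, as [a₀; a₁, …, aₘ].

a₀ = ⌊√1940⌋ = 44.
With m₀=0, d₀=1 and mₖ₊₁ = dₖaₖ − mₖ, dₖ₊₁ = (n − mₖ₊₁²)/dₖ, aₖ₊₁ = ⌊(a₀+mₖ₊₁)/dₖ₊₁⌋:
  k=1: m=44, d=4, a=22
  k=2: m=44, d=1, a=88
d=1 and a=2a₀=88 at k=2, so the next step gives (m, d) = (44, 4) again — its k=1 value — and the period has length 2.

[44; 22, 88]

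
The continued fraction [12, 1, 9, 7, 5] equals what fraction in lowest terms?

4709/365

Using pₖ = aₖpₖ₋₁ + pₖ₋₂ and qₖ = aₖqₖ₋₁ + qₖ₋₂:
  k=0: a=12, p=12, q=1
  k=1: a=1, p=13, q=1
  k=2: a=9, p=129, q=10
  k=3: a=7, p=916, q=71
  k=4: a=5, p=4709, q=365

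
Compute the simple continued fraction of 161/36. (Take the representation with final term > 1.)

[4; 2, 8, 2]

161 = 4·36 + 17
36 = 2·17 + 2
17 = 8·2 + 1
2 = 2·1 + 0  (stop)
So 161/36 = [4; 2, 8, 2].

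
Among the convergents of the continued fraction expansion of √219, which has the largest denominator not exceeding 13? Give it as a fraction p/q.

√219 = [14; 1, 3, 1, 28, …] (period length 4).
Convergents:
  p_0/q_0 = 14/1
  p_1/q_1 = 15/1
  p_2/q_2 = 59/4
  p_3/q_3 = 74/5
  p_4/q_4 = 2131/144
q_3 = 5 ≤ 13 < 144 = q_4, so the answer is 74/5.

74/5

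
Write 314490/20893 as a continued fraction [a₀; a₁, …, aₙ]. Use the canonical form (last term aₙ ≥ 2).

314490 = 15·20893 + 1095
20893 = 19·1095 + 88
1095 = 12·88 + 39
88 = 2·39 + 10
39 = 3·10 + 9
10 = 1·9 + 1
9 = 9·1 + 0  (stop)
So 314490/20893 = [15; 19, 12, 2, 3, 1, 9].

[15; 19, 12, 2, 3, 1, 9]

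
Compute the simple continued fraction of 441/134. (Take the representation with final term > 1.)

441 = 3·134 + 39
134 = 3·39 + 17
39 = 2·17 + 5
17 = 3·5 + 2
5 = 2·2 + 1
2 = 2·1 + 0  (stop)
So 441/134 = [3; 3, 2, 3, 2, 2].

[3; 3, 2, 3, 2, 2]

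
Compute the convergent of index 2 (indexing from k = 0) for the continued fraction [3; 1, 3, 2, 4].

Using pₖ = aₖpₖ₋₁ + pₖ₋₂, qₖ = aₖqₖ₋₁ + qₖ₋₂ (with p₋₁=1, p₋₂=0, q₋₁=0, q₋₂=1):
  k=0: a=3, p=3, q=1
  k=1: a=1, p=4, q=1
  k=2: a=3, p=15, q=4

15/4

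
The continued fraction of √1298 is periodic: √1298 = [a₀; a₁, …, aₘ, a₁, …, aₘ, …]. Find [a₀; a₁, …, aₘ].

a₀ = ⌊√1298⌋ = 36.
With m₀=0, d₀=1 and mₖ₊₁ = dₖaₖ − mₖ, dₖ₊₁ = (n − mₖ₊₁²)/dₖ, aₖ₊₁ = ⌊(a₀+mₖ₊₁)/dₖ₊₁⌋:
  k=1: m=36, d=2, a=36
  k=2: m=36, d=1, a=72
d=1 and a=2a₀=72 at k=2, so the next step gives (m, d) = (36, 2) again — its k=1 value — and the period has length 2.

[36; 36, 72]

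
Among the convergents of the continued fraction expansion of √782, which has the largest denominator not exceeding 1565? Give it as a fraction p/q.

√782 = [27; 1, 26, 1, 54, …] (period length 4).
Convergents:
  p_0/q_0 = 27/1
  p_1/q_1 = 28/1
  p_2/q_2 = 755/27
  p_3/q_3 = 783/28
  p_4/q_4 = 43037/1539
  p_5/q_5 = 43820/1567
q_4 = 1539 ≤ 1565 < 1567 = q_5, so the answer is 43037/1539.

43037/1539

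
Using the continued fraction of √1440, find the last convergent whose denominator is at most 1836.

54758/1443

√1440 = [37; 1, 17, 1, 74, …] (period length 4).
Convergents:
  p_0/q_0 = 37/1
  p_1/q_1 = 38/1
  p_2/q_2 = 683/18
  p_3/q_3 = 721/19
  p_4/q_4 = 54037/1424
  p_5/q_5 = 54758/1443
  p_6/q_6 = 984923/25955
q_5 = 1443 ≤ 1836 < 25955 = q_6, so the answer is 54758/1443.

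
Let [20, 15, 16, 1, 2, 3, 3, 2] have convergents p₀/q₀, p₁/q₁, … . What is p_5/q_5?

Using pₖ = aₖpₖ₋₁ + pₖ₋₂, qₖ = aₖqₖ₋₁ + qₖ₋₂ (with p₋₁=1, p₋₂=0, q₋₁=0, q₋₂=1):
  k=0: a=20, p=20, q=1
  k=1: a=15, p=301, q=15
  k=2: a=16, p=4836, q=241
  k=3: a=1, p=5137, q=256
  k=4: a=2, p=15110, q=753
  k=5: a=3, p=50467, q=2515

50467/2515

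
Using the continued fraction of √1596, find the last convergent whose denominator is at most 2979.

63880/1599

√1596 = [39; 1, 18, 1, 78, …] (period length 4).
Convergents:
  p_0/q_0 = 39/1
  p_1/q_1 = 40/1
  p_2/q_2 = 759/19
  p_3/q_3 = 799/20
  p_4/q_4 = 63081/1579
  p_5/q_5 = 63880/1599
  p_6/q_6 = 1212921/30361
q_5 = 1599 ≤ 2979 < 30361 = q_6, so the answer is 63880/1599.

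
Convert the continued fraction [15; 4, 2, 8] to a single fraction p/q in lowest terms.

1157/76

Fold from the inside: start with 8/1.
  2 + 1/8 = 17/8
  4 + 8/17 = 76/17
  15 + 17/76 = 1157/76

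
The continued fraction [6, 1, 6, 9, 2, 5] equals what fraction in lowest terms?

5069/739

Fold from the inside: start with 5/1.
  2 + 1/5 = 11/5
  9 + 5/11 = 104/11
  6 + 11/104 = 635/104
  1 + 104/635 = 739/635
  6 + 635/739 = 5069/739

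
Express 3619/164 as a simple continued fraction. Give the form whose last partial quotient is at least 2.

3619 = 22·164 + 11
164 = 14·11 + 10
11 = 1·10 + 1
10 = 10·1 + 0  (stop)
So 3619/164 = [22; 14, 1, 10].

[22; 14, 1, 10]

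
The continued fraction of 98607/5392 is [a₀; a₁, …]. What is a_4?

8

98607 = 18·5392 + 1551   →  a_0 = 18
5392 = 3·1551 + 739   →  a_1 = 3
1551 = 2·739 + 73   →  a_2 = 2
739 = 10·73 + 9   →  a_3 = 10
73 = 8·9 + 1   →  a_4 = 8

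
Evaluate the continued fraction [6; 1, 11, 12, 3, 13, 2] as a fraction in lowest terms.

Fold from the inside: start with 2/1.
  13 + 1/2 = 27/2
  3 + 2/27 = 83/27
  12 + 27/83 = 1023/83
  11 + 83/1023 = 11336/1023
  1 + 1023/11336 = 12359/11336
  6 + 11336/12359 = 85490/12359

85490/12359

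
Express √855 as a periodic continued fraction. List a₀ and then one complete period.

a₀ = ⌊√855⌋ = 29.
With m₀=0, d₀=1 and mₖ₊₁ = dₖaₖ − mₖ, dₖ₊₁ = (n − mₖ₊₁²)/dₖ, aₖ₊₁ = ⌊(a₀+mₖ₊₁)/dₖ₊₁⌋:
  k=1: m=29, d=14, a=4
  k=2: m=27, d=9, a=6
  k=3: m=27, d=14, a=4
  k=4: m=29, d=1, a=58
d=1 and a=2a₀=58 at k=4, so the next step gives (m, d) = (29, 14) again — its k=1 value — and the period has length 4.

[29; 4, 6, 4, 58]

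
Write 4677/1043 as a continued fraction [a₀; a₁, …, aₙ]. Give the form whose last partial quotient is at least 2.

[4; 2, 15, 3, 3, 3]

4677 = 4×1043 + 505
1043 = 2×505 + 33
505 = 15×33 + 10
33 = 3×10 + 3
10 = 3×3 + 1
3 = 3×1 + 0  (stop)
So 4677/1043 = [4; 2, 15, 3, 3, 3].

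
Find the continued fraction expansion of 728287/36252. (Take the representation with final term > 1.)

[20; 11, 6, 14, 2, 5, 1, 2]

728287 = 20×36252 + 3247
36252 = 11×3247 + 535
3247 = 6×535 + 37
535 = 14×37 + 17
37 = 2×17 + 3
17 = 5×3 + 2
3 = 1×2 + 1
2 = 2×1 + 0  (stop)
So 728287/36252 = [20; 11, 6, 14, 2, 5, 1, 2].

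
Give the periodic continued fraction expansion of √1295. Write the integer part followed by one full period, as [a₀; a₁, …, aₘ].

[35; 1, 70]

a₀ = ⌊√1295⌋ = 35.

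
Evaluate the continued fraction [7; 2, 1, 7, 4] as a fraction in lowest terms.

Using pₖ = aₖpₖ₋₁ + pₖ₋₂ and qₖ = aₖqₖ₋₁ + qₖ₋₂:
  k=0: a=7, p=7, q=1
  k=1: a=2, p=15, q=2
  k=2: a=1, p=22, q=3
  k=3: a=7, p=169, q=23
  k=4: a=4, p=698, q=95

698/95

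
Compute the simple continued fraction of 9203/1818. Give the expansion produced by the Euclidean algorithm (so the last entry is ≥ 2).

[5; 16, 11, 3, 3]

9203 = 5·1818 + 113
1818 = 16·113 + 10
113 = 11·10 + 3
10 = 3·3 + 1
3 = 3·1 + 0  (stop)
So 9203/1818 = [5; 16, 11, 3, 3].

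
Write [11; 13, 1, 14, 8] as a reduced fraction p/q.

Using pₖ = aₖpₖ₋₁ + pₖ₋₂ and qₖ = aₖqₖ₋₁ + qₖ₋₂:
  k=0: a=11, p=11, q=1
  k=1: a=13, p=144, q=13
  k=2: a=1, p=155, q=14
  k=3: a=14, p=2314, q=209
  k=4: a=8, p=18667, q=1686

18667/1686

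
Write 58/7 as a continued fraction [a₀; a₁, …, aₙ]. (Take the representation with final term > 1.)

[8; 3, 2]

58 = 8·7 + 2
7 = 3·2 + 1
2 = 2·1 + 0  (stop)
So 58/7 = [8; 3, 2].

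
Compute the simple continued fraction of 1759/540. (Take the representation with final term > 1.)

1759 = 3*540 + 139
540 = 3*139 + 123
139 = 1*123 + 16
123 = 7*16 + 11
16 = 1*11 + 5
11 = 2*5 + 1
5 = 5*1 + 0  (stop)
So 1759/540 = [3; 3, 1, 7, 1, 2, 5].

[3; 3, 1, 7, 1, 2, 5]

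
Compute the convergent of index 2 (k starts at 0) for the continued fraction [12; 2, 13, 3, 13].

Using pₖ = aₖpₖ₋₁ + pₖ₋₂, qₖ = aₖqₖ₋₁ + qₖ₋₂ (with p₋₁=1, p₋₂=0, q₋₁=0, q₋₂=1):
  k=0: a=12, p=12, q=1
  k=1: a=2, p=25, q=2
  k=2: a=13, p=337, q=27

337/27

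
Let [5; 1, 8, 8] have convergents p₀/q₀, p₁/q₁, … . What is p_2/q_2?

53/9

Using pₖ = aₖpₖ₋₁ + pₖ₋₂, qₖ = aₖqₖ₋₁ + qₖ₋₂ (with p₋₁=1, p₋₂=0, q₋₁=0, q₋₂=1):
  k=0: a=5, p=5, q=1
  k=1: a=1, p=6, q=1
  k=2: a=8, p=53, q=9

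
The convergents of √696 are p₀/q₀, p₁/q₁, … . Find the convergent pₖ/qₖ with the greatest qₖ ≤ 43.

√696 = [26; 2, 1, 1, 1, 1, 1, 2, 52, …] (period length 8).
Convergents:
  p_0/q_0 = 26/1
  p_1/q_1 = 53/2
  p_2/q_2 = 79/3
  p_3/q_3 = 132/5
  p_4/q_4 = 211/8
  p_5/q_5 = 343/13
  p_6/q_6 = 554/21
  p_7/q_7 = 1451/55
q_6 = 21 ≤ 43 < 55 = q_7, so the answer is 554/21.

554/21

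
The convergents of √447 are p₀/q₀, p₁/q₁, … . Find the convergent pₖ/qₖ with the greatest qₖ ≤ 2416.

43807/2072

√447 = [21; 7, 42, …] (period length 2).
Convergents:
  p_0/q_0 = 21/1
  p_1/q_1 = 148/7
  p_2/q_2 = 6237/295
  p_3/q_3 = 43807/2072
  p_4/q_4 = 1846131/87319
q_3 = 2072 ≤ 2416 < 87319 = q_4, so the answer is 43807/2072.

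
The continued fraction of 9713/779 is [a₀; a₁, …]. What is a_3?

2

9713 = 12·779 + 365   →  a_0 = 12
779 = 2·365 + 49   →  a_1 = 2
365 = 7·49 + 22   →  a_2 = 7
49 = 2·22 + 5   →  a_3 = 2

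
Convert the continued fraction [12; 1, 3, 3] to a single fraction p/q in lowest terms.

166/13

Fold from the inside: start with 3/1.
  3 + 1/3 = 10/3
  1 + 3/10 = 13/10
  12 + 10/13 = 166/13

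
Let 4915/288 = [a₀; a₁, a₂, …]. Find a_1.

4915 = 17·288 + 19   →  a_0 = 17
288 = 15·19 + 3   →  a_1 = 15

15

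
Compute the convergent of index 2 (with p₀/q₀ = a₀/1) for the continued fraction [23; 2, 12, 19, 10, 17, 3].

587/25

Using pₖ = aₖpₖ₋₁ + pₖ₋₂, qₖ = aₖqₖ₋₁ + qₖ₋₂ (with p₋₁=1, p₋₂=0, q₋₁=0, q₋₂=1):
  k=0: a=23, p=23, q=1
  k=1: a=2, p=47, q=2
  k=2: a=12, p=587, q=25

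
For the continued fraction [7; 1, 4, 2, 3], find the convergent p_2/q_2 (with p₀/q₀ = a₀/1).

Using pₖ = aₖpₖ₋₁ + pₖ₋₂, qₖ = aₖqₖ₋₁ + qₖ₋₂ (with p₋₁=1, p₋₂=0, q₋₁=0, q₋₂=1):
  k=0: a=7, p=7, q=1
  k=1: a=1, p=8, q=1
  k=2: a=4, p=39, q=5

39/5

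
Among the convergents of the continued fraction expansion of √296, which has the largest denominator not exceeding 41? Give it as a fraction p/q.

671/39

√296 = [17; 4, 1, 7, 1, 4, 34, …] (period length 6).
Convergents:
  p_0/q_0 = 17/1
  p_1/q_1 = 69/4
  p_2/q_2 = 86/5
  p_3/q_3 = 671/39
  p_4/q_4 = 757/44
q_3 = 39 ≤ 41 < 44 = q_4, so the answer is 671/39.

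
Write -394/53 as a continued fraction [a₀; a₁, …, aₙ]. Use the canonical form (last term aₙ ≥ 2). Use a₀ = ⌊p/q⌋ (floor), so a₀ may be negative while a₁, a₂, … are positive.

[-8; 1, 1, 3, 3, 2]

-394 = -8*53 + 30
53 = 1*30 + 23
30 = 1*23 + 7
23 = 3*7 + 2
7 = 3*2 + 1
2 = 2*1 + 0  (stop)
So -394/53 = [-8; 1, 1, 3, 3, 2].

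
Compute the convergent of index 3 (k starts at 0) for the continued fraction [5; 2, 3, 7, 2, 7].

Using pₖ = aₖpₖ₋₁ + pₖ₋₂, qₖ = aₖqₖ₋₁ + qₖ₋₂ (with p₋₁=1, p₋₂=0, q₋₁=0, q₋₂=1):
  k=0: a=5, p=5, q=1
  k=1: a=2, p=11, q=2
  k=2: a=3, p=38, q=7
  k=3: a=7, p=277, q=51

277/51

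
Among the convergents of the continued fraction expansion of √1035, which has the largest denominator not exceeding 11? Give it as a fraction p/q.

193/6

√1035 = [32; 5, 1, 5, 64, …] (period length 4).
Convergents:
  p_0/q_0 = 32/1
  p_1/q_1 = 161/5
  p_2/q_2 = 193/6
  p_3/q_3 = 1126/35
q_2 = 6 ≤ 11 < 35 = q_3, so the answer is 193/6.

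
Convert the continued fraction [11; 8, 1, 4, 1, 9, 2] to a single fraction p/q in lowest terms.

Using pₖ = aₖpₖ₋₁ + pₖ₋₂ and qₖ = aₖqₖ₋₁ + qₖ₋₂:
  k=0: a=11, p=11, q=1
  k=1: a=8, p=89, q=8
  k=2: a=1, p=100, q=9
  k=3: a=4, p=489, q=44
  k=4: a=1, p=589, q=53
  k=5: a=9, p=5790, q=521
  k=6: a=2, p=12169, q=1095

12169/1095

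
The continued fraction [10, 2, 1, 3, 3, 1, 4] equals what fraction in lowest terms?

2321/224

Using pₖ = aₖpₖ₋₁ + pₖ₋₂ and qₖ = aₖqₖ₋₁ + qₖ₋₂:
  k=0: a=10, p=10, q=1
  k=1: a=2, p=21, q=2
  k=2: a=1, p=31, q=3
  k=3: a=3, p=114, q=11
  k=4: a=3, p=373, q=36
  k=5: a=1, p=487, q=47
  k=6: a=4, p=2321, q=224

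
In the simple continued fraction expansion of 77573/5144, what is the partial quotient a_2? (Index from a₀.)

2

77573 = 15·5144 + 413   →  a_0 = 15
5144 = 12·413 + 188   →  a_1 = 12
413 = 2·188 + 37   →  a_2 = 2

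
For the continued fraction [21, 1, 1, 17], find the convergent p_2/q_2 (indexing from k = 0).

Using pₖ = aₖpₖ₋₁ + pₖ₋₂, qₖ = aₖqₖ₋₁ + qₖ₋₂ (with p₋₁=1, p₋₂=0, q₋₁=0, q₋₂=1):
  k=0: a=21, p=21, q=1
  k=1: a=1, p=22, q=1
  k=2: a=1, p=43, q=2

43/2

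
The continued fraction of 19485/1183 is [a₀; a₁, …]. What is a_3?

19485 = 16·1183 + 557   →  a_0 = 16
1183 = 2·557 + 69   →  a_1 = 2
557 = 8·69 + 5   →  a_2 = 8
69 = 13·5 + 4   →  a_3 = 13

13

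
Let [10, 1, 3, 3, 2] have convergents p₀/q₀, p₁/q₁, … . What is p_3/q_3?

Using pₖ = aₖpₖ₋₁ + pₖ₋₂, qₖ = aₖqₖ₋₁ + qₖ₋₂ (with p₋₁=1, p₋₂=0, q₋₁=0, q₋₂=1):
  k=0: a=10, p=10, q=1
  k=1: a=1, p=11, q=1
  k=2: a=3, p=43, q=4
  k=3: a=3, p=140, q=13

140/13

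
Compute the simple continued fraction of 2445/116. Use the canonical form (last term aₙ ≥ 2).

[21; 12, 1, 8]

2445 = 21*116 + 9
116 = 12*9 + 8
9 = 1*8 + 1
8 = 8*1 + 0  (stop)
So 2445/116 = [21; 12, 1, 8].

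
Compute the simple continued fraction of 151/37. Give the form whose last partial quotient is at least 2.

151 = 4×37 + 3
37 = 12×3 + 1
3 = 3×1 + 0  (stop)
So 151/37 = [4; 12, 3].

[4; 12, 3]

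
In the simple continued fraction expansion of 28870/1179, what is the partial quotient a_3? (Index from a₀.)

28870 = 24·1179 + 574   →  a_0 = 24
1179 = 2·574 + 31   →  a_1 = 2
574 = 18·31 + 16   →  a_2 = 18
31 = 1·16 + 15   →  a_3 = 1

1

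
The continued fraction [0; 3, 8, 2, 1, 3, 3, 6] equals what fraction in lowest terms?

1898/5921

Using pₖ = aₖpₖ₋₁ + pₖ₋₂ and qₖ = aₖqₖ₋₁ + qₖ₋₂:
  k=0: a=0, p=0, q=1
  k=1: a=3, p=1, q=3
  k=2: a=8, p=8, q=25
  k=3: a=2, p=17, q=53
  k=4: a=1, p=25, q=78
  k=5: a=3, p=92, q=287
  k=6: a=3, p=301, q=939
  k=7: a=6, p=1898, q=5921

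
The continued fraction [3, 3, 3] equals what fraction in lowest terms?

Fold from the inside: start with 3/1.
  3 + 1/3 = 10/3
  3 + 3/10 = 33/10

33/10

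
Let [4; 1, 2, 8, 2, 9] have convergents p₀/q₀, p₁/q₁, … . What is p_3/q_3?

Using pₖ = aₖpₖ₋₁ + pₖ₋₂, qₖ = aₖqₖ₋₁ + qₖ₋₂ (with p₋₁=1, p₋₂=0, q₋₁=0, q₋₂=1):
  k=0: a=4, p=4, q=1
  k=1: a=1, p=5, q=1
  k=2: a=2, p=14, q=3
  k=3: a=8, p=117, q=25

117/25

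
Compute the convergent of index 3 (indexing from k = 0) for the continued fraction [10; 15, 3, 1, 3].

614/61

Using pₖ = aₖpₖ₋₁ + pₖ₋₂, qₖ = aₖqₖ₋₁ + qₖ₋₂ (with p₋₁=1, p₋₂=0, q₋₁=0, q₋₂=1):
  k=0: a=10, p=10, q=1
  k=1: a=15, p=151, q=15
  k=2: a=3, p=463, q=46
  k=3: a=1, p=614, q=61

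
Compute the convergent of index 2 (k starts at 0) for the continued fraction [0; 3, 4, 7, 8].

Using pₖ = aₖpₖ₋₁ + pₖ₋₂, qₖ = aₖqₖ₋₁ + qₖ₋₂ (with p₋₁=1, p₋₂=0, q₋₁=0, q₋₂=1):
  k=0: a=0, p=0, q=1
  k=1: a=3, p=1, q=3
  k=2: a=4, p=4, q=13

4/13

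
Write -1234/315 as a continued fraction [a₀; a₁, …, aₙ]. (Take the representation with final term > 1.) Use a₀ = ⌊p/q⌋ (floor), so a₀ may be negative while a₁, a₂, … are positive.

[-4; 12, 8, 1, 2]

-1234 = -4×315 + 26
315 = 12×26 + 3
26 = 8×3 + 2
3 = 1×2 + 1
2 = 2×1 + 0  (stop)
So -1234/315 = [-4; 12, 8, 1, 2].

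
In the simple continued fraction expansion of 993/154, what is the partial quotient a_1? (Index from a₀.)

993 = 6·154 + 69   →  a_0 = 6
154 = 2·69 + 16   →  a_1 = 2

2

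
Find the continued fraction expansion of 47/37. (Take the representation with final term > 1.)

47 = 1·37 + 10
37 = 3·10 + 7
10 = 1·7 + 3
7 = 2·3 + 1
3 = 3·1 + 0  (stop)
So 47/37 = [1; 3, 1, 2, 3].

[1; 3, 1, 2, 3]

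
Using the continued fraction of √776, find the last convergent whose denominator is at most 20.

195/7

√776 = [27; 1, 5, 1, 54, …] (period length 4).
Convergents:
  p_0/q_0 = 27/1
  p_1/q_1 = 28/1
  p_2/q_2 = 167/6
  p_3/q_3 = 195/7
  p_4/q_4 = 10697/384
q_3 = 7 ≤ 20 < 384 = q_4, so the answer is 195/7.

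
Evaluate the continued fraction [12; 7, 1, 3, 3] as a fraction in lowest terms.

1225/101

Using pₖ = aₖpₖ₋₁ + pₖ₋₂ and qₖ = aₖqₖ₋₁ + qₖ₋₂:
  k=0: a=12, p=12, q=1
  k=1: a=7, p=85, q=7
  k=2: a=1, p=97, q=8
  k=3: a=3, p=376, q=31
  k=4: a=3, p=1225, q=101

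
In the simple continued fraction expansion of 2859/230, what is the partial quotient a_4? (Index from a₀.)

1

2859 = 12·230 + 99   →  a_0 = 12
230 = 2·99 + 32   →  a_1 = 2
99 = 3·32 + 3   →  a_2 = 3
32 = 10·3 + 2   →  a_3 = 10
3 = 1·2 + 1   →  a_4 = 1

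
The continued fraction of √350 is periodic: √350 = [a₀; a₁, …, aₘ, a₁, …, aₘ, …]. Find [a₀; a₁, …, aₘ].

a₀ = ⌊√350⌋ = 18.

[18; 1, 2, 2, 2, 1, 36]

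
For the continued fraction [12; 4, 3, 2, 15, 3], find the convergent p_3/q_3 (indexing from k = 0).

Using pₖ = aₖpₖ₋₁ + pₖ₋₂, qₖ = aₖqₖ₋₁ + qₖ₋₂ (with p₋₁=1, p₋₂=0, q₋₁=0, q₋₂=1):
  k=0: a=12, p=12, q=1
  k=1: a=4, p=49, q=4
  k=2: a=3, p=159, q=13
  k=3: a=2, p=367, q=30

367/30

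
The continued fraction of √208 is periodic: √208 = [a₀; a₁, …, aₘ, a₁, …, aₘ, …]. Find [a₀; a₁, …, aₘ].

[14; 2, 2, 1, 2, 2, 28]

a₀ = ⌊√208⌋ = 14.
With m₀=0, d₀=1 and mₖ₊₁ = dₖaₖ − mₖ, dₖ₊₁ = (n − mₖ₊₁²)/dₖ, aₖ₊₁ = ⌊(a₀+mₖ₊₁)/dₖ₊₁⌋:
  k=1: m=14, d=12, a=2
  k=2: m=10, d=9, a=2
  k=3: m=8, d=16, a=1
  k=4: m=8, d=9, a=2
  k=5: m=10, d=12, a=2
  k=6: m=14, d=1, a=28
d=1 and a=2a₀=28 at k=6, so the next step gives (m, d) = (14, 12) again — its k=1 value — and the period has length 6.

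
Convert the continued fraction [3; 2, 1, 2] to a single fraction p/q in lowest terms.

Fold from the inside: start with 2/1.
  1 + 1/2 = 3/2
  2 + 2/3 = 8/3
  3 + 3/8 = 27/8

27/8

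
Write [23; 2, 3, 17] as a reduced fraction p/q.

Fold from the inside: start with 17/1.
  3 + 1/17 = 52/17
  2 + 17/52 = 121/52
  23 + 52/121 = 2835/121

2835/121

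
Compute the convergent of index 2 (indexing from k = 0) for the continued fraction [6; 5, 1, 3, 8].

37/6

Using pₖ = aₖpₖ₋₁ + pₖ₋₂, qₖ = aₖqₖ₋₁ + qₖ₋₂ (with p₋₁=1, p₋₂=0, q₋₁=0, q₋₂=1):
  k=0: a=6, p=6, q=1
  k=1: a=5, p=31, q=5
  k=2: a=1, p=37, q=6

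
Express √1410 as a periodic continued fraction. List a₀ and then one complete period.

a₀ = ⌊√1410⌋ = 37.
With m₀=0, d₀=1 and mₖ₊₁ = dₖaₖ − mₖ, dₖ₊₁ = (n − mₖ₊₁²)/dₖ, aₖ₊₁ = ⌊(a₀+mₖ₊₁)/dₖ₊₁⌋:
  k=1: m=37, d=41, a=1
  k=2: m=4, d=34, a=1
  k=3: m=30, d=15, a=4
  k=4: m=30, d=34, a=1
  k=5: m=4, d=41, a=1
  k=6: m=37, d=1, a=74
d=1 and a=2a₀=74 at k=6, so the next step gives (m, d) = (37, 41) again — its k=1 value — and the period has length 6.

[37; 1, 1, 4, 1, 1, 74]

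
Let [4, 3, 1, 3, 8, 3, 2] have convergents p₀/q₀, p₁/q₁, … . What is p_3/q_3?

64/15

Using pₖ = aₖpₖ₋₁ + pₖ₋₂, qₖ = aₖqₖ₋₁ + qₖ₋₂ (with p₋₁=1, p₋₂=0, q₋₁=0, q₋₂=1):
  k=0: a=4, p=4, q=1
  k=1: a=3, p=13, q=3
  k=2: a=1, p=17, q=4
  k=3: a=3, p=64, q=15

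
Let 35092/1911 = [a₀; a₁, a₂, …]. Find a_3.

3

35092 = 18·1911 + 694   →  a_0 = 18
1911 = 2·694 + 523   →  a_1 = 2
694 = 1·523 + 171   →  a_2 = 1
523 = 3·171 + 10   →  a_3 = 3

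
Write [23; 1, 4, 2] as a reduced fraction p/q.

Fold from the inside: start with 2/1.
  4 + 1/2 = 9/2
  1 + 2/9 = 11/9
  23 + 9/11 = 262/11

262/11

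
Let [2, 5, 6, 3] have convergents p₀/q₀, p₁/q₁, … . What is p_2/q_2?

68/31

Using pₖ = aₖpₖ₋₁ + pₖ₋₂, qₖ = aₖqₖ₋₁ + qₖ₋₂ (with p₋₁=1, p₋₂=0, q₋₁=0, q₋₂=1):
  k=0: a=2, p=2, q=1
  k=1: a=5, p=11, q=5
  k=2: a=6, p=68, q=31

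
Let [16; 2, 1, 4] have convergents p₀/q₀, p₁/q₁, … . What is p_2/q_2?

Using pₖ = aₖpₖ₋₁ + pₖ₋₂, qₖ = aₖqₖ₋₁ + qₖ₋₂ (with p₋₁=1, p₋₂=0, q₋₁=0, q₋₂=1):
  k=0: a=16, p=16, q=1
  k=1: a=2, p=33, q=2
  k=2: a=1, p=49, q=3

49/3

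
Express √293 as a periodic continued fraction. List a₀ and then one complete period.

a₀ = ⌊√293⌋ = 17.
With m₀=0, d₀=1 and mₖ₊₁ = dₖaₖ − mₖ, dₖ₊₁ = (n − mₖ₊₁²)/dₖ, aₖ₊₁ = ⌊(a₀+mₖ₊₁)/dₖ₊₁⌋:
  k=1: m=17, d=4, a=8
  k=2: m=15, d=17, a=1
  k=3: m=2, d=17, a=1
  k=4: m=15, d=4, a=8
  k=5: m=17, d=1, a=34
d=1 and a=2a₀=34 at k=5, so the next step gives (m, d) = (17, 4) again — its k=1 value — and the period has length 5.

[17; 8, 1, 1, 8, 34]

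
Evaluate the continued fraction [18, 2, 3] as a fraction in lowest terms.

Fold from the inside: start with 3/1.
  2 + 1/3 = 7/3
  18 + 3/7 = 129/7

129/7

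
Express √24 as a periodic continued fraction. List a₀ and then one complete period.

[4; 1, 8]

a₀ = ⌊√24⌋ = 4.
With m₀=0, d₀=1 and mₖ₊₁ = dₖaₖ − mₖ, dₖ₊₁ = (n − mₖ₊₁²)/dₖ, aₖ₊₁ = ⌊(a₀+mₖ₊₁)/dₖ₊₁⌋:
  k=1: m=4, d=8, a=1
  k=2: m=4, d=1, a=8
d=1 and a=2a₀=8 at k=2, so the next step gives (m, d) = (4, 8) again — its k=1 value — and the period has length 2.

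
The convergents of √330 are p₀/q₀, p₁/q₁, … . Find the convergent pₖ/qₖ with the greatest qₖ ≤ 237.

√330 = [18; 6, 36, …] (period length 2).
Convergents:
  p_0/q_0 = 18/1
  p_1/q_1 = 109/6
  p_2/q_2 = 3942/217
  p_3/q_3 = 23761/1308
q_2 = 217 ≤ 237 < 1308 = q_3, so the answer is 3942/217.

3942/217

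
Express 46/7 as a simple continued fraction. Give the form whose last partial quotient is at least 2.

46 = 6×7 + 4
7 = 1×4 + 3
4 = 1×3 + 1
3 = 3×1 + 0  (stop)
So 46/7 = [6; 1, 1, 3].

[6; 1, 1, 3]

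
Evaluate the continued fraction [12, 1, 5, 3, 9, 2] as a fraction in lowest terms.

Fold from the inside: start with 2/1.
  9 + 1/2 = 19/2
  3 + 2/19 = 59/19
  5 + 19/59 = 314/59
  1 + 59/314 = 373/314
  12 + 314/373 = 4790/373

4790/373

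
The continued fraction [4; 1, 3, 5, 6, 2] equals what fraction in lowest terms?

1338/281

Fold from the inside: start with 2/1.
  6 + 1/2 = 13/2
  5 + 2/13 = 67/13
  3 + 13/67 = 214/67
  1 + 67/214 = 281/214
  4 + 214/281 = 1338/281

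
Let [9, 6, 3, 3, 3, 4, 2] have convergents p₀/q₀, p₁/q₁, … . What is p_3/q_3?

577/63

Using pₖ = aₖpₖ₋₁ + pₖ₋₂, qₖ = aₖqₖ₋₁ + qₖ₋₂ (with p₋₁=1, p₋₂=0, q₋₁=0, q₋₂=1):
  k=0: a=9, p=9, q=1
  k=1: a=6, p=55, q=6
  k=2: a=3, p=174, q=19
  k=3: a=3, p=577, q=63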